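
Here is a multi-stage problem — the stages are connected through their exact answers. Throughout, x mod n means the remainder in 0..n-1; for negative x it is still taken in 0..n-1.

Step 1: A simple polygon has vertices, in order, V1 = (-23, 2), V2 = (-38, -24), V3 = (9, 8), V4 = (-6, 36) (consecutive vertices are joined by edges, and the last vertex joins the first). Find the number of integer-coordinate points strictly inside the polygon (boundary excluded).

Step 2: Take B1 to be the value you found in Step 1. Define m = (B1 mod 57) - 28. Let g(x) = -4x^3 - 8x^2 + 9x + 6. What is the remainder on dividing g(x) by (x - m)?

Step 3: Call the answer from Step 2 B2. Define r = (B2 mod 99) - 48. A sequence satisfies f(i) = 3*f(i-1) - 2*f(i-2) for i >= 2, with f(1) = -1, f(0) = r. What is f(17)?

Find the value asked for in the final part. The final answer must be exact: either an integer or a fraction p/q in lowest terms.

4718519

Step 1: cross terms: (-23*-24 - -38*2)=628, (-38*8 - 9*-24)=-88, (9*36 - -6*8)=372, (-6*2 - -23*36)=816; twice the area = |1728| = 1728; area = 864; boundary points = 1 + 1 + 1 + 17 = 20; strictly interior points = area - boundary/2 + 1 = 855; answer 855
Step 2: B1 = 855; m = -28; remainder = value at the root: -4*(-28)^3 - 8*(-28)^2 + 9*(-28)^1 + 6 = (87808) + (-6272) + (-252) + (6) = 81290; answer 81290
Step 3: B2 = 81290; r = -37; f(2) = 3*(-1) - 2*(-37) = 71; iterating: f(2)=71, f(3)=215, f(4)=503, f(5)=1079, f(6)=2231, f(7)=4535, f(8)=9143, f(9)=18359, f(10)=36791, f(11)=73655, f(12)=147383, f(13)=294839, f(14)=589751, f(15)=1179575, f(16)=2359223, f(17)=4718519; answer 4718519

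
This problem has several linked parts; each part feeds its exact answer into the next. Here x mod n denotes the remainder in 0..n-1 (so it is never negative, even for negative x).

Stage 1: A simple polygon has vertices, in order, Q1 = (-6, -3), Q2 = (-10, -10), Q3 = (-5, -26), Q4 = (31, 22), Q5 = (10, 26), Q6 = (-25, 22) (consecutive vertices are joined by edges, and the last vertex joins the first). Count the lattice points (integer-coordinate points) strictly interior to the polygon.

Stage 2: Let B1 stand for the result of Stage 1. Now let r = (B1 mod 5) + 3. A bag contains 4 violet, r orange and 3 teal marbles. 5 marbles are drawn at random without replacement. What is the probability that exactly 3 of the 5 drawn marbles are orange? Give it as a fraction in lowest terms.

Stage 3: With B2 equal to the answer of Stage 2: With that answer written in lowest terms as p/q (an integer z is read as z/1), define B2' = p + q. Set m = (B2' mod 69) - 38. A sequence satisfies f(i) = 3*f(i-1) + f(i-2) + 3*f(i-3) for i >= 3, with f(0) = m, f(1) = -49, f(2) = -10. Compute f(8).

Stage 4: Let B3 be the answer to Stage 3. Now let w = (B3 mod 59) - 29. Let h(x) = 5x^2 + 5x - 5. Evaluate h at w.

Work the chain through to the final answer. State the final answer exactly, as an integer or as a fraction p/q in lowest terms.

545

Stage 1: cross terms: (-6*-10 - -10*-3)=30, (-10*-26 - -5*-10)=210, (-5*22 - 31*-26)=696, (31*26 - 10*22)=586, (10*22 - -25*26)=870, (-25*-3 - -6*22)=207; twice the area = |2599| = 2599; area = 2599/2; boundary points = 1 + 1 + 12 + 1 + 1 + 1 = 17; strictly interior points = area - boundary/2 + 1 = 1292; answer 1292
Stage 2: B1 = 1292; r = 5; total draws C(12,5) = 792; favorable C(5,3)*C(7,2) = 210; P = 35/132; answer 35/132
Stage 3: B2 = 35/132; threaded value p + q = 167; m = -9; f(3) = 3*(-10) + 1*(-49) + 3*(-9) = -106; iterating: f(3)=-106, f(4)=-475, f(5)=-1561, f(6)=-5476, f(7)=-19414, f(8)=-68401; answer -68401
Stage 4: B3 = -68401; w = 10; 5*(10)^2 + 5*(10)^1 - 5 = (500) + (50) + (-5) = 545; answer 545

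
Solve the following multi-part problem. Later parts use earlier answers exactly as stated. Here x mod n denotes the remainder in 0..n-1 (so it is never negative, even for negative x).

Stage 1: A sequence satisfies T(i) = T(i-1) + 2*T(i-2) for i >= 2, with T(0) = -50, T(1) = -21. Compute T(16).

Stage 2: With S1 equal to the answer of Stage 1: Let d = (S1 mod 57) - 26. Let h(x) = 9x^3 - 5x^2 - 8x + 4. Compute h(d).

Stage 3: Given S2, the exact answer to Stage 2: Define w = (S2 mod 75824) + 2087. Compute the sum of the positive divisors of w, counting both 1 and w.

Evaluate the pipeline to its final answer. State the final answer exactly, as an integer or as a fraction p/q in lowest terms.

Stage 1: T(2) = 1*(-21) + 2*(-50) = -121; iterating: T(2)=-121, T(3)=-163, T(4)=-405, T(5)=-731, T(6)=-1541, T(7)=-3003, T(8)=-6085, T(9)=-12091, T(10)=-24261, T(11)=-48443, T(12)=-96965, T(13)=-193851, T(14)=-387781, T(15)=-775483, T(16)=-1551045; answer -1551045
Stage 2: S1 = -1551045; d = 13; 9*(13)^3 - 5*(13)^2 - 8*(13)^1 + 4 = (19773) + (-845) + (-104) + (4) = 18828; answer 18828
Stage 3: S2 = 18828; w = 20915; 20915 = 5 * 47 * 89; sigma = (1 + 5) * (1 + 47) * (1 + 89) = 6 * 48 * 90 = 25920; answer 25920

25920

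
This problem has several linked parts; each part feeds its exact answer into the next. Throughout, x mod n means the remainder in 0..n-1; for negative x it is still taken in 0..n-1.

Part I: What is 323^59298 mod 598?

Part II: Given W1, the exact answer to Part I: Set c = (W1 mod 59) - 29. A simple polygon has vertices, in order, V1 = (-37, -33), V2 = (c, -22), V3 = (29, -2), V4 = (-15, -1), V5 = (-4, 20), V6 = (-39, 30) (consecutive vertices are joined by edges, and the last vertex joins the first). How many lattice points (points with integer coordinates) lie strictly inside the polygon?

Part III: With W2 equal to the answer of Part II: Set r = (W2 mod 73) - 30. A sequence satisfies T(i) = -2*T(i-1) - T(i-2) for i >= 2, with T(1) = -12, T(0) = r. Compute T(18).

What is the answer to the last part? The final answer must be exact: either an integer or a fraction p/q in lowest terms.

Part I: squarings mod 598: 323^1=323, 323^2=277, 323^4=185, 323^8=139, 323^16=185, 323^32=139, 323^64=185, 323^128=139, 323^256=185, 323^512=139, 323^1024=185, 323^2048=139, 323^4096=185, 323^8192=139, 323^16384=185, 323^32768=139; 323^59298 = 323^2 * 323^32 * 323^128 * 323^256 * 323^512 * 323^1024 * 323^8192 * 323^16384 * 323^32768 = 415 (mod 598); answer 415
Part II: W1 = 415; c = -27; cross terms: (-37*-22 - -27*-33)=-77, (-27*-2 - 29*-22)=692, (29*-1 - -15*-2)=-59, (-15*20 - -4*-1)=-304, (-4*30 - -39*20)=660, (-39*-33 - -37*30)=2397; twice the area = |3309| = 3309; area = 3309/2; boundary points = 1 + 4 + 1 + 1 + 5 + 1 = 13; strictly interior points = area - boundary/2 + 1 = 1649; answer 1649
Part III: W2 = 1649; r = 13; T(2) = -2*(-12) - 1*(13) = 11; iterating: T(2)=11, T(3)=-10, T(4)=9, T(5)=-8, T(6)=7, T(7)=-6, T(8)=5, T(9)=-4, T(10)=3, T(11)=-2, T(12)=1, T(13)=0, T(14)=-1, T(15)=2, T(16)=-3, T(17)=4, T(18)=-5; answer -5

-5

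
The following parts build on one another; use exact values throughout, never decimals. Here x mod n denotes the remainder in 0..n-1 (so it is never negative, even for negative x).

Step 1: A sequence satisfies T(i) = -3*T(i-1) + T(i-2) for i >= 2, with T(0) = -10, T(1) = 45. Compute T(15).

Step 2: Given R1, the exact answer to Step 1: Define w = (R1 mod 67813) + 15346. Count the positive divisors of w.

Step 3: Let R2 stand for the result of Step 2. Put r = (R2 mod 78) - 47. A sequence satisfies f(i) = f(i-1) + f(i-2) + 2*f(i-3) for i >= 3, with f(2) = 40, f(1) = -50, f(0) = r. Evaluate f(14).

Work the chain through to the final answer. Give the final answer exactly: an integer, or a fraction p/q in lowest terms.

-105260

Step 1: T(2) = -3*(45) + 1*(-10) = -145; iterating: T(2)=-145, T(3)=480, T(4)=-1585, T(5)=5235, T(6)=-17290, T(7)=57105, T(8)=-188605, T(9)=622920, T(10)=-2057365, T(11)=6795015, T(12)=-22442410, T(13)=74122245, T(14)=-244809145, T(15)=808549680; answer 808549680
Step 2: R1 = 808549680; w = 30627; 30627 = 3^2 * 41 * 83; number of divisors = (2+1) * (1+1) * (1+1) = 12; answer 12
Step 3: R2 = 12; r = -35; f(3) = 1*(40) + 1*(-50) + 2*(-35) = -80; iterating: f(3)=-80, f(4)=-140, f(5)=-140, f(6)=-440, f(7)=-860, f(8)=-1580, f(9)=-3320, f(10)=-6620, f(11)=-13100, f(12)=-26360, f(13)=-52700, f(14)=-105260; answer -105260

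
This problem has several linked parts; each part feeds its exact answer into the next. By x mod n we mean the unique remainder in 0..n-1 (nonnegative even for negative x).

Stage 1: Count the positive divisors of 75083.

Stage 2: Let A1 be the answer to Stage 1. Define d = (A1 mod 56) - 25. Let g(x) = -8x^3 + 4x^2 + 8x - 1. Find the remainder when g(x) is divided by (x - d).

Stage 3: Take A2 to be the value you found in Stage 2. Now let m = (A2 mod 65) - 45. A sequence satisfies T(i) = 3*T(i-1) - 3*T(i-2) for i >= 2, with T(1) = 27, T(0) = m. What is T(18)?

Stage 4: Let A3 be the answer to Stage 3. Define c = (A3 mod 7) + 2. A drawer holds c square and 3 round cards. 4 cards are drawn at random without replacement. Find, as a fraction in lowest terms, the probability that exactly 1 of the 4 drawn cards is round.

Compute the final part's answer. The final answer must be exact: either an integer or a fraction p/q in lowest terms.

12/35

Stage 1: 75083 is prime, so its only divisors are 1 and 75083; count = 2; answer 2
Stage 2: A1 = 2; d = -23; remainder = value at the root: -8*(-23)^3 + 4*(-23)^2 + 8*(-23)^1 - 1 = (97336) + (2116) + (-184) + (-1) = 99267; answer 99267
Stage 3: A2 = 99267; m = -33; T(2) = 3*(27) - 3*(-33) = 180; iterating: T(2)=180, T(3)=459, T(4)=837, T(5)=1134, T(6)=891, T(7)=-729, T(8)=-4860, T(9)=-12393, T(10)=-22599, T(11)=-30618, T(12)=-24057, T(13)=19683, T(14)=131220, T(15)=334611, T(16)=610173, T(17)=826686, T(18)=649539; answer 649539
Stage 4: A3 = 649539; c = 4; total draws C(7,4) = 35; favorable C(3,1)*C(4,3) = 12; P = 12/35; answer 12/35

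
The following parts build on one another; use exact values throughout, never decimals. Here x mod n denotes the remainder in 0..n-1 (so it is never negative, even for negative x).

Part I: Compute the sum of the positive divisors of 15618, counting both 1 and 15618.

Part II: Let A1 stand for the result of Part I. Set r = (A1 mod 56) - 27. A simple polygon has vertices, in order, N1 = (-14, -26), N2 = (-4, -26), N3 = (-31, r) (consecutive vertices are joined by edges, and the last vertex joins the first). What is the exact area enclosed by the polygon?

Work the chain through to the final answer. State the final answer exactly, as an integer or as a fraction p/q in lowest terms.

Part I: 15618 = 2 * 3 * 19 * 137; sigma = (1 + 2) * (1 + 3) * (1 + 19) * (1 + 137) = 3 * 4 * 20 * 138 = 33120; answer 33120
Part II: A1 = 33120; r = -3; cross terms: (-14*-26 - -4*-26)=260, (-4*-3 - -31*-26)=-794, (-31*-26 - -14*-3)=764; twice the area = |230| = 230; area = 115; answer 115

115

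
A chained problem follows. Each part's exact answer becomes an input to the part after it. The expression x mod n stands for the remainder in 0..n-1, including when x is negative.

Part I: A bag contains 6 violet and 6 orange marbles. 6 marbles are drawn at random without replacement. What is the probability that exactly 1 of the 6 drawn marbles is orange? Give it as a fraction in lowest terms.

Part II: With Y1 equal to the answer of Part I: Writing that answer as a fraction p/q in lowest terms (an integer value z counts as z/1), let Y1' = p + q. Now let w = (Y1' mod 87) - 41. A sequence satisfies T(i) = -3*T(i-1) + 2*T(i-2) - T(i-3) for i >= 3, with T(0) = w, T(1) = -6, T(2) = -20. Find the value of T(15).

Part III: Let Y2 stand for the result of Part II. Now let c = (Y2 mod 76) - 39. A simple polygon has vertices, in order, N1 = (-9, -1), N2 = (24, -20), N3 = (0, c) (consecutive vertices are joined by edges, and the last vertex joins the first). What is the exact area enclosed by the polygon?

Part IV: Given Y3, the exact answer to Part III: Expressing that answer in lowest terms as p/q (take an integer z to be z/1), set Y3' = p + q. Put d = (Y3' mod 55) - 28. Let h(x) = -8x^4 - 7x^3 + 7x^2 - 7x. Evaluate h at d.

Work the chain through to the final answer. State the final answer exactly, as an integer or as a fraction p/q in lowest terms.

-2747112

Part I: total draws C(12,6) = 924; favorable C(6,1)*C(6,5) = 36; P = 3/77; answer 3/77
Part II: Y1 = 3/77; threaded value p + q = 80; w = 39; T(3) = -3*(-20) + 2*(-6) - 1*(39) = 9; iterating: T(3)=9, T(4)=-61, T(5)=221, T(6)=-794, T(7)=2885, T(8)=-10464, T(9)=37956, T(10)=-137681, T(11)=499419, T(12)=-1811575, T(13)=6571244, T(14)=-23836301, T(15)=86462966; answer 86462966
Part III: Y2 = 86462966; c = 7; cross terms: (-9*-20 - 24*-1)=204, (24*7 - 0*-20)=168, (0*-1 - -9*7)=63; twice the area = |435| = 435; area = 435/2; answer 435/2
Part IV: Y3 = 435/2; threaded value p + q = 437; d = 24; -8*(24)^4 - 7*(24)^3 + 7*(24)^2 - 7*(24)^1 = (-2654208) + (-96768) + (4032) + (-168) = -2747112; answer -2747112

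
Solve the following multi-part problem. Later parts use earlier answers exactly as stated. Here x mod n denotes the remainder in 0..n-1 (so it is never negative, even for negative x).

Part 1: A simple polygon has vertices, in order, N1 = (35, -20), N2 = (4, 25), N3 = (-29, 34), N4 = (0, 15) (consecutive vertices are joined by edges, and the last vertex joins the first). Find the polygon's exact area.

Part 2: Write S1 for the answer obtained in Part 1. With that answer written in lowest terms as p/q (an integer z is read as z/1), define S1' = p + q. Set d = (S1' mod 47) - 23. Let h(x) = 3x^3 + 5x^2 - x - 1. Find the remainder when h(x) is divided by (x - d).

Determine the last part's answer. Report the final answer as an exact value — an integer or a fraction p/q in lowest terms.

Part 1: cross terms: (35*25 - 4*-20)=955, (4*34 - -29*25)=861, (-29*15 - 0*34)=-435, (0*-20 - 35*15)=-525; twice the area = |856| = 856; area = 428; answer 428
Part 2: S1 = 428; threaded value p + q = 429; d = -17; remainder = value at the root: 3*(-17)^3 + 5*(-17)^2 - 1*(-17)^1 - 1 = (-14739) + (1445) + (17) + (-1) = -13278; answer -13278

-13278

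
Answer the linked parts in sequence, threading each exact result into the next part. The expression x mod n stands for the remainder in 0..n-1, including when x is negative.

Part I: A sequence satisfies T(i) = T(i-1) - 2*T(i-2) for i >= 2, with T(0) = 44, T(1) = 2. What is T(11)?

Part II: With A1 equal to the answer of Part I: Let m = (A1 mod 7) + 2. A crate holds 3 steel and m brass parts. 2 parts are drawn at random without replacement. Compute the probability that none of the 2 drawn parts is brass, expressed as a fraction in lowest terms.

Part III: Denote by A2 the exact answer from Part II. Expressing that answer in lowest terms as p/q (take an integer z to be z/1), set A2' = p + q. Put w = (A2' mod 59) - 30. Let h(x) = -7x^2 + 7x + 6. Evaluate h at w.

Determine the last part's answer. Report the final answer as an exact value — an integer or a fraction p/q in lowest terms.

Part I: T(2) = 1*(2) - 2*(44) = -86; iterating: T(2)=-86, T(3)=-90, T(4)=82, T(5)=262, T(6)=98, T(7)=-426, T(8)=-622, T(9)=230, T(10)=1474, T(11)=1014; answer 1014
Part II: A1 = 1014; m = 8; total draws C(11,2) = 55; favorable C(3,2) = 3; P = 3/55; answer 3/55
Part III: A2 = 3/55; threaded value p + q = 58; w = 28; -7*(28)^2 + 7*(28)^1 + 6 = (-5488) + (196) + (6) = -5286; answer -5286

-5286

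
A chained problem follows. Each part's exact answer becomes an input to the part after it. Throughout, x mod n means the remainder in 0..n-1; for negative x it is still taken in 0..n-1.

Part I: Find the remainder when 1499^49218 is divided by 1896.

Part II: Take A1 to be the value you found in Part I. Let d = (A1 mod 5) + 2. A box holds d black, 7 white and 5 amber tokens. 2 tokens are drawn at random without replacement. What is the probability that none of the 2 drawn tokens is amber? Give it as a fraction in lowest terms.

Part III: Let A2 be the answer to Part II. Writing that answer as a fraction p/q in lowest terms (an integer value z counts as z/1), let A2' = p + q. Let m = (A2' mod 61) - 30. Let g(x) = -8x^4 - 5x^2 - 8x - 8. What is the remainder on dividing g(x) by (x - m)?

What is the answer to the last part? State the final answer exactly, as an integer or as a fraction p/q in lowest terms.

-1281848

Part I: squarings mod 1896: 1499^1=1499, 1499^2=241, 1499^4=1201, 1499^8=1441, 1499^16=361, 1499^32=1393, 1499^64=841, 1499^128=73, 1499^256=1537, 1499^512=1849, 1499^1024=313, 1499^2048=1273, 1499^4096=1345, 1499^8192=241, 1499^16384=1201, 1499^32768=1441; 1499^49218 = 1499^2 * 1499^64 * 1499^16384 * 1499^32768 = 1 (mod 1896); answer 1
Part II: A1 = 1; d = 3; total draws C(15,2) = 105; favorable C(10,2) = 45; P = 3/7; answer 3/7
Part III: A2 = 3/7; threaded value p + q = 10; m = -20; remainder = value at the root: -8*(-20)^4 - 5*(-20)^2 - 8*(-20)^1 - 8 = (-1280000) + (-2000) + (160) + (-8) = -1281848; answer -1281848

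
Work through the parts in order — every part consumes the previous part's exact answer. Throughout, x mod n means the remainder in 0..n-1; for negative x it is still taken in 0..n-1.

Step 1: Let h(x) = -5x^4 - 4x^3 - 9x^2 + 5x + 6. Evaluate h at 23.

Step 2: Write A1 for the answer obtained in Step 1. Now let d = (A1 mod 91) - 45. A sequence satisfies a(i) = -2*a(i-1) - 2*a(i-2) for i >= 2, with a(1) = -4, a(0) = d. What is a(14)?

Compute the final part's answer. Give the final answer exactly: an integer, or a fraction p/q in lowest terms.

-2560

Step 1: -5*(23)^4 - 4*(23)^3 - 9*(23)^2 + 5*(23)^1 + 6 = (-1399205) + (-48668) + (-4761) + (115) + (6) = -1452513; answer -1452513
Step 2: A1 = -1452513; d = -16; a(2) = -2*(-4) - 2*(-16) = 40; iterating: a(2)=40, a(3)=-72, a(4)=64, a(5)=16, a(6)=-160, a(7)=288, a(8)=-256, a(9)=-64, a(10)=640, a(11)=-1152, a(12)=1024, a(13)=256, a(14)=-2560; answer -2560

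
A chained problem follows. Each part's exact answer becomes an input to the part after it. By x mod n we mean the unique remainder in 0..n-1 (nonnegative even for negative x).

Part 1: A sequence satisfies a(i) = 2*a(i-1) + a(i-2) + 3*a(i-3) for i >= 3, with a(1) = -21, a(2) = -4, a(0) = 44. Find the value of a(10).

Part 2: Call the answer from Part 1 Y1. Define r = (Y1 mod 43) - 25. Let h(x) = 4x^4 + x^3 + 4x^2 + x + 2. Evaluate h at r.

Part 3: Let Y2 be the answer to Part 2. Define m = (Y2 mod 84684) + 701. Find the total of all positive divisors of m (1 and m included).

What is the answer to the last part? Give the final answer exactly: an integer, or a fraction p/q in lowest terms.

10854

Part 1: a(3) = 2*(-4) + 1*(-21) + 3*(44) = 103; iterating: a(3)=103, a(4)=139, a(5)=369, a(6)=1186, a(7)=3158, a(8)=8609, a(9)=23934, a(10)=65951; answer 65951
Part 2: Y1 = 65951; r = 7; 4*(7)^4 + 1*(7)^3 + 4*(7)^2 + 1*(7)^1 + 2 = (9604) + (343) + (196) + (7) + (2) = 10152; answer 10152
Part 3: Y2 = 10152; m = 10853; 10853 is prime, so its only divisors are 1 and 10853; sigma = 1 + 10853 = 10854; answer 10854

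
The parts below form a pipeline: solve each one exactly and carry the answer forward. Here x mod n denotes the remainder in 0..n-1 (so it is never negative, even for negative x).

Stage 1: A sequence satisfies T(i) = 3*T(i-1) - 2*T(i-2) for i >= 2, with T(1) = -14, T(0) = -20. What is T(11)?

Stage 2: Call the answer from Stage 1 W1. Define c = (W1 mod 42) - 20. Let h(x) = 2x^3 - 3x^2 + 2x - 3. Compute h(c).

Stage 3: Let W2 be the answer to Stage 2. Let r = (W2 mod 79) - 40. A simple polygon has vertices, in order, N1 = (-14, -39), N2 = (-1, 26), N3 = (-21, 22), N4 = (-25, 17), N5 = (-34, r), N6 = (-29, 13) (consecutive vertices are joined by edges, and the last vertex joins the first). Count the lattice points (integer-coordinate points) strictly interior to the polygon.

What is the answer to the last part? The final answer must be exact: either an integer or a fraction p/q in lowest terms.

920

Stage 1: T(2) = 3*(-14) - 2*(-20) = -2; iterating: T(2)=-2, T(3)=22, T(4)=70, T(5)=166, T(6)=358, T(7)=742, T(8)=1510, T(9)=3046, T(10)=6118, T(11)=12262; answer 12262
Stage 2: W1 = 12262; c = 20; 2*(20)^3 - 3*(20)^2 + 2*(20)^1 - 3 = (16000) + (-1200) + (40) + (-3) = 14837; answer 14837
Stage 3: W2 = 14837; r = 24; cross terms: (-14*26 - -1*-39)=-403, (-1*22 - -21*26)=524, (-21*17 - -25*22)=193, (-25*24 - -34*17)=-22, (-34*13 - -29*24)=254, (-29*-39 - -14*13)=1313; twice the area = |1859| = 1859; area = 1859/2; boundary points = 13 + 4 + 1 + 1 + 1 + 1 = 21; strictly interior points = area - boundary/2 + 1 = 920; answer 920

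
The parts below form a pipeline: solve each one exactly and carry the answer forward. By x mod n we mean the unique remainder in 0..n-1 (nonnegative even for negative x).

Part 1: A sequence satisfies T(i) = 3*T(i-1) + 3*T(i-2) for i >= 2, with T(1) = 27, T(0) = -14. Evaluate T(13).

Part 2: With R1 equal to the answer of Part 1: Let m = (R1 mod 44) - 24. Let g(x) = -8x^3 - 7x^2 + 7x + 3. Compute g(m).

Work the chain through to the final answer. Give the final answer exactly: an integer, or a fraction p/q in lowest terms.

37165

Part 1: T(2) = 3*(27) + 3*(-14) = 39; iterating: T(2)=39, T(3)=198, T(4)=711, T(5)=2727, T(6)=10314, T(7)=39123, T(8)=148311, T(9)=562302, T(10)=2131839, T(11)=8082423, T(12)=30642786, T(13)=116175627; answer 116175627
Part 2: R1 = 116175627; m = -17; -8*(-17)^3 - 7*(-17)^2 + 7*(-17)^1 + 3 = (39304) + (-2023) + (-119) + (3) = 37165; answer 37165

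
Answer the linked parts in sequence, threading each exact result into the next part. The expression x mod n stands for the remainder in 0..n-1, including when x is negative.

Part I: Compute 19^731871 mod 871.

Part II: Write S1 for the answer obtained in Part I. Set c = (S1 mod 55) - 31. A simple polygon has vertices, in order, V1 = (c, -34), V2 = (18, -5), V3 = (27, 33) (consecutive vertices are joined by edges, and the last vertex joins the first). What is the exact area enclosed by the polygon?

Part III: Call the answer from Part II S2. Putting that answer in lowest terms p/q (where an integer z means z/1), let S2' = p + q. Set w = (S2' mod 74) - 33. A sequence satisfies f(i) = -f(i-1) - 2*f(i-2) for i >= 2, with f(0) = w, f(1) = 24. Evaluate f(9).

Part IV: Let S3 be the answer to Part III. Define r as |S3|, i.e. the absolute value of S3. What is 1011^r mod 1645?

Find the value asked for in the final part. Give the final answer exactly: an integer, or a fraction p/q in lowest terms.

1506

Part I: squarings mod 871: 19^1=19, 19^2=361, 19^4=542, 19^8=237, 19^16=425, 19^32=328, 19^64=451, 19^128=458, 19^256=724, 19^512=705, 19^1024=555, 19^2048=562, 19^4096=542, 19^8192=237, 19^16384=425, 19^32768=328, 19^65536=451, 19^131072=458, 19^262144=724, 19^524288=705; 19^731871 = 19^1 * 19^2 * 19^4 * 19^8 * 19^16 * 19^64 * 19^128 * 19^512 * 19^2048 * 19^8192 * 19^65536 * 19^131072 * 19^524288 = 528 (mod 871); answer 528
Part II: S1 = 528; c = 2; cross terms: (2*-5 - 18*-34)=602, (18*33 - 27*-5)=729, (27*-34 - 2*33)=-984; twice the area = |347| = 347; area = 347/2; answer 347/2
Part III: S2 = 347/2; threaded value p + q = 349; w = 20; f(2) = -1*(24) - 2*(20) = -64; iterating: f(2)=-64, f(3)=16, f(4)=112, f(5)=-144, f(6)=-80, f(7)=368, f(8)=-208, f(9)=-528; answer -528
Part IV: S3 = -528; r = 528; squarings mod 1645: 1011^1=1011, 1011^2=576, 1011^4=1131, 1011^8=996, 1011^16=81, 1011^32=1626, 1011^64=361, 1011^128=366, 1011^256=711, 1011^512=506; 1011^528 = 1011^16 * 1011^512 = 1506 (mod 1645); answer 1506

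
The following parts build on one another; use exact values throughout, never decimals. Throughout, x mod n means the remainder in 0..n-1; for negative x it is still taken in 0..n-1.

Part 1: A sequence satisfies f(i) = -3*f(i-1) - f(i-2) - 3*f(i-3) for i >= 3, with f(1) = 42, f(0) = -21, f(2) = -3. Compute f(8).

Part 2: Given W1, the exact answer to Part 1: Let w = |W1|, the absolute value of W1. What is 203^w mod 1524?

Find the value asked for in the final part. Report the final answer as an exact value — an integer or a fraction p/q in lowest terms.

131

Part 1: f(3) = -3*(-3) - 1*(42) - 3*(-21) = 30; iterating: f(3)=30, f(4)=-213, f(5)=618, f(6)=-1731, f(7)=5214, f(8)=-15765; answer -15765
Part 2: W1 = -15765; w = 15765; squarings mod 1524: 203^1=203, 203^2=61, 203^4=673, 203^8=301, 203^16=685, 203^32=1357, 203^64=457, 203^128=61, 203^256=673, 203^512=301, 203^1024=685, 203^2048=1357, 203^4096=457, 203^8192=61; 203^15765 = 203^1 * 203^4 * 203^16 * 203^128 * 203^256 * 203^1024 * 203^2048 * 203^4096 * 203^8192 = 131 (mod 1524); answer 131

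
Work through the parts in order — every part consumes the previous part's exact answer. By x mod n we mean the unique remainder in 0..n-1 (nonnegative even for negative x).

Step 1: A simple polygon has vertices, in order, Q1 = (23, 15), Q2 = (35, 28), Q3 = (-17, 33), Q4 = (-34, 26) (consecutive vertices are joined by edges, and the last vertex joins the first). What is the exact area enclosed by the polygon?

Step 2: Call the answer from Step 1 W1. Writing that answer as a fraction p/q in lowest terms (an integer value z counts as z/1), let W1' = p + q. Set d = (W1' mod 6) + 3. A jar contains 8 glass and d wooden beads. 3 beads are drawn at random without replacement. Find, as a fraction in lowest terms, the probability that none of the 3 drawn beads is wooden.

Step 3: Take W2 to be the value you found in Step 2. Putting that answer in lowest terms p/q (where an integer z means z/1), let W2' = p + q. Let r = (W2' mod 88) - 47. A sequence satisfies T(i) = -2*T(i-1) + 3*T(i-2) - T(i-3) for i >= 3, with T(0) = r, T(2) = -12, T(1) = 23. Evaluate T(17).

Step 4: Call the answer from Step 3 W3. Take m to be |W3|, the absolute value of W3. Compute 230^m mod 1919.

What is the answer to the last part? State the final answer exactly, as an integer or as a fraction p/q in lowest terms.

547

Step 1: cross terms: (23*28 - 35*15)=119, (35*33 - -17*28)=1631, (-17*26 - -34*33)=680, (-34*15 - 23*26)=-1108; twice the area = |1322| = 1322; area = 661; answer 661
Step 2: W1 = 661; threaded value p + q = 662; d = 5; total draws C(13,3) = 286; favorable C(8,3) = 56; P = 28/143; answer 28/143
Step 3: W2 = 28/143; threaded value p + q = 171; r = 36; T(3) = -2*(-12) + 3*(23) - 1*(36) = 57; iterating: T(3)=57, T(4)=-173, T(5)=529, T(6)=-1634, T(7)=5028, T(8)=-15487, T(9)=47692, T(10)=-146873, T(11)=452309, T(12)=-1392929, T(13)=4289658, T(14)=-13210412, T(15)=40682727, T(16)=-125286348, T(17)=385831289; answer 385831289
Step 4: W3 = 385831289; m = 385831289; squarings mod 1919: 230^1=230, 230^2=1087, 230^4=1384, 230^8=294, 230^16=81, 230^32=804, 230^64=1632, 230^128=1771, 230^256=795, 230^512=674, 230^1024=1392, 230^2048=1393, 230^4096=340, 230^8192=460, 230^16384=510, 230^32768=1035, 230^65536=423, 230^131072=462, 230^262144=435, 230^524288=1163, 230^1048576=1593, 230^2097152=731, 230^4194304=879, 230^8388608=1203, 230^16777216=283, 230^33554432=1410, 230^67108864=16, 230^134217728=256, 230^268435456=290; 230^385831289 = 230^1 * 230^8 * 230^16 * 230^32 * 230^64 * 230^256 * 230^4096 * 230^16384 * 230^65536 * 230^131072 * 230^262144 * 230^524288 * 230^1048576 * 230^2097152 * 230^4194304 * 230^8388608 * 230^33554432 * 230^67108864 * 230^268435456 = 547 (mod 1919); answer 547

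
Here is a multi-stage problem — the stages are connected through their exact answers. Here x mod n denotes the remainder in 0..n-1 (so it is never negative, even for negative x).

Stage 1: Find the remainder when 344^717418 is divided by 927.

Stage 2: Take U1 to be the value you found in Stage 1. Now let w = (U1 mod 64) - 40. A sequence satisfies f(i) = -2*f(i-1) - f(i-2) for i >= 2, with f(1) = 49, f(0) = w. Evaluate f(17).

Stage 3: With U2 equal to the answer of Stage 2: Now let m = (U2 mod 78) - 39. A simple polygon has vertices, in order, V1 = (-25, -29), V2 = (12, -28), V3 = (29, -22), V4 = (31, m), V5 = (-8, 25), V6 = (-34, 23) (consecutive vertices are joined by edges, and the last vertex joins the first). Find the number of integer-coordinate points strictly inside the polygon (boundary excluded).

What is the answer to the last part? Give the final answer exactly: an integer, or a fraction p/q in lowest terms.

Stage 1: squarings mod 927: 344^1=344, 344^2=607, 344^4=430, 344^8=427, 344^16=637, 344^32=670, 344^64=232, 344^128=58, 344^256=583, 344^512=607, 344^1024=430, 344^2048=427, 344^4096=637, 344^8192=670, 344^16384=232, 344^32768=58, 344^65536=583, 344^131072=607, 344^262144=430, 344^524288=427; 344^717418 = 344^2 * 344^8 * 344^32 * 344^64 * 344^512 * 344^4096 * 344^8192 * 344^16384 * 344^32768 * 344^131072 * 344^524288 = 583 (mod 927); answer 583
Stage 2: U1 = 583; w = -33; f(2) = -2*(49) - 1*(-33) = -65; iterating: f(2)=-65, f(3)=81, f(4)=-97, f(5)=113, f(6)=-129, f(7)=145, f(8)=-161, f(9)=177, f(10)=-193, f(11)=209, f(12)=-225, f(13)=241, f(14)=-257, f(15)=273, f(16)=-289, f(17)=305; answer 305
Stage 3: U2 = 305; m = 32; cross terms: (-25*-28 - 12*-29)=1048, (12*-22 - 29*-28)=548, (29*32 - 31*-22)=1610, (31*25 - -8*32)=1031, (-8*23 - -34*25)=666, (-34*-29 - -25*23)=1561; twice the area = |6464| = 6464; area = 3232; boundary points = 1 + 1 + 2 + 1 + 2 + 1 = 8; strictly interior points = area - boundary/2 + 1 = 3229; answer 3229

3229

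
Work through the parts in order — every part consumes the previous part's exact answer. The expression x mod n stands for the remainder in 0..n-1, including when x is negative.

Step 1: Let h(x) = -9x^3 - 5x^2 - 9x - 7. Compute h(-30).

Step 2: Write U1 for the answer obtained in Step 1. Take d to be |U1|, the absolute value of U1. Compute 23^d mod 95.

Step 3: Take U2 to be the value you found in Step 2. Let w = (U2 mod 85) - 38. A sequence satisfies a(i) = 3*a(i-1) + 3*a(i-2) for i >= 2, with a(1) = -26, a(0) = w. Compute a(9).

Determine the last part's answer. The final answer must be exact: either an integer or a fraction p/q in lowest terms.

-1784511

Step 1: -9*(-30)^3 - 5*(-30)^2 - 9*(-30)^1 - 7 = (243000) + (-4500) + (270) + (-7) = 238763; answer 238763
Step 2: U1 = 238763; d = 238763; squarings mod 95: 23^1=23, 23^2=54, 23^4=66, 23^8=81, 23^16=6, 23^32=36, 23^64=61, 23^128=16, 23^256=66, 23^512=81, 23^1024=6, 23^2048=36, 23^4096=61, 23^8192=16, 23^16384=66, 23^32768=81, 23^65536=6, 23^131072=36; 23^238763 = 23^1 * 23^2 * 23^8 * 23^32 * 23^128 * 23^1024 * 23^8192 * 23^32768 * 23^65536 * 23^131072 = 92 (mod 95); answer 92
Step 3: U2 = 92; w = -31; a(2) = 3*(-26) + 3*(-31) = -171; iterating: a(2)=-171, a(3)=-591, a(4)=-2286, a(5)=-8631, a(6)=-32751, a(7)=-124146, a(8)=-470691, a(9)=-1784511; answer -1784511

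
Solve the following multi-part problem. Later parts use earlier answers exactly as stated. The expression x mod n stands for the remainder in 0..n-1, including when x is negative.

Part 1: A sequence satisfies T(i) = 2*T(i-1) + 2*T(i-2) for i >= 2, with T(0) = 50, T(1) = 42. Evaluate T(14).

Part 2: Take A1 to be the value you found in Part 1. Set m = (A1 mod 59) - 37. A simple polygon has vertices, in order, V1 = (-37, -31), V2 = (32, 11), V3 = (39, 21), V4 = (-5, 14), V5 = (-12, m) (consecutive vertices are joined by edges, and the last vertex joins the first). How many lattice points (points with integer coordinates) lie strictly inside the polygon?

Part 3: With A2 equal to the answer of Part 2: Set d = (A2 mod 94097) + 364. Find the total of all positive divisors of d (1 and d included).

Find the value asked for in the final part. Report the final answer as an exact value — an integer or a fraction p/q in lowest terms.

Part 1: T(2) = 2*(42) + 2*(50) = 184; iterating: T(2)=184, T(3)=452, T(4)=1272, T(5)=3448, T(6)=9440, T(7)=25776, T(8)=70432, T(9)=192416, T(10)=525696, T(11)=1436224, T(12)=3923840, T(13)=10720128, T(14)=29287936; answer 29287936
Part 2: A1 = 29287936; m = 4; cross terms: (-37*11 - 32*-31)=585, (32*21 - 39*11)=243, (39*14 - -5*21)=651, (-5*4 - -12*14)=148, (-12*-31 - -37*4)=520; twice the area = |2147| = 2147; area = 2147/2; boundary points = 3 + 1 + 1 + 1 + 5 = 11; strictly interior points = area - boundary/2 + 1 = 1069; answer 1069
Part 3: A2 = 1069; d = 1433; 1433 is prime, so its only divisors are 1 and 1433; sigma = 1 + 1433 = 1434; answer 1434

1434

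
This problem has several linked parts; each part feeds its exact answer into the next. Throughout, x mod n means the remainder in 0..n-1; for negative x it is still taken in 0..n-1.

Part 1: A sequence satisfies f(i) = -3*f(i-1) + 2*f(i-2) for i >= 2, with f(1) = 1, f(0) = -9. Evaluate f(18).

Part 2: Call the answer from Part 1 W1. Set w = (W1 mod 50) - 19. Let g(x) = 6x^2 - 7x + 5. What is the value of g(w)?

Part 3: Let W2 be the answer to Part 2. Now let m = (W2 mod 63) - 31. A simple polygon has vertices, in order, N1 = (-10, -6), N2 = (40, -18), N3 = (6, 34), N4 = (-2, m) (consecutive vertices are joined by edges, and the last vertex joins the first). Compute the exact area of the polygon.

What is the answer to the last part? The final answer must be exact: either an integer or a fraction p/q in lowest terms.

Part 1: f(2) = -3*(1) + 2*(-9) = -21; iterating: f(2)=-21, f(3)=65, f(4)=-237, f(5)=841, f(6)=-2997, f(7)=10673, f(8)=-38013, f(9)=135385, f(10)=-482181, f(11)=1717313, f(12)=-6116301, f(13)=21783529, f(14)=-77583189, f(15)=276316625, f(16)=-984116253, f(17)=3504982009, f(18)=-12483178533; answer -12483178533
Part 2: W1 = -12483178533; w = -2; 6*(-2)^2 - 7*(-2)^1 + 5 = (24) + (14) + (5) = 43; answer 43
Part 3: W2 = 43; m = 12; cross terms: (-10*-18 - 40*-6)=420, (40*34 - 6*-18)=1468, (6*12 - -2*34)=140, (-2*-6 - -10*12)=132; twice the area = |2160| = 2160; area = 1080; answer 1080

1080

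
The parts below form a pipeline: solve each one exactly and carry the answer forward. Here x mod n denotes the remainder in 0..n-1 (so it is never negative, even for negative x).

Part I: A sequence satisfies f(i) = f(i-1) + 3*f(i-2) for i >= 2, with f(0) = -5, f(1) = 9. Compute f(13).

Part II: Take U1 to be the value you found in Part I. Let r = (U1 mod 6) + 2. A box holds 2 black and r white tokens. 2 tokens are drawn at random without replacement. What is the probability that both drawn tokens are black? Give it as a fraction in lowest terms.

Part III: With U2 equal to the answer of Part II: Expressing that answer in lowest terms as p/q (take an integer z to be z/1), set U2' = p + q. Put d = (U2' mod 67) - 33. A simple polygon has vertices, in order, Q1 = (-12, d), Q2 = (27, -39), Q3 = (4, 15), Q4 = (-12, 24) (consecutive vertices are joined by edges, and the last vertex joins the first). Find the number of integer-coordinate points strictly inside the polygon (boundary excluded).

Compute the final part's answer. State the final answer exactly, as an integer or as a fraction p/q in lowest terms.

993

Part I: f(2) = 1*(9) + 3*(-5) = -6; iterating: f(2)=-6, f(3)=21, f(4)=3, f(5)=66, f(6)=75, f(7)=273, f(8)=498, f(9)=1317, f(10)=2811, f(11)=6762, f(12)=15195, f(13)=35481; answer 35481
Part II: U1 = 35481; r = 5; total draws C(7,2) = 21; favorable C(2,2) = 1; P = 1/21; answer 1/21
Part III: U2 = 1/21; threaded value p + q = 22; d = -11; cross terms: (-12*-39 - 27*-11)=765, (27*15 - 4*-39)=561, (4*24 - -12*15)=276, (-12*-11 - -12*24)=420; twice the area = |2022| = 2022; area = 1011; boundary points = 1 + 1 + 1 + 35 = 38; strictly interior points = area - boundary/2 + 1 = 993; answer 993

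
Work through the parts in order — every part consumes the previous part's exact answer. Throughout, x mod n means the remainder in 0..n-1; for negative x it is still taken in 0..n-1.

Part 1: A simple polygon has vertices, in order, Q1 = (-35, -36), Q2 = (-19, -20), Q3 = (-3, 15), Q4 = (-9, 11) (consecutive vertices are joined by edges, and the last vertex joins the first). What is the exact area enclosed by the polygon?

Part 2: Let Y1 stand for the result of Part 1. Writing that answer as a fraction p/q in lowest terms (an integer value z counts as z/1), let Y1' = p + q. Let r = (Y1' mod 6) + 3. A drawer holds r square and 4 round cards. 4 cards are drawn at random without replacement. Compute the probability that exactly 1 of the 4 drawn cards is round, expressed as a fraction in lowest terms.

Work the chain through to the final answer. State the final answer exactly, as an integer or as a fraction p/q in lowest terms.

Part 1: cross terms: (-35*-20 - -19*-36)=16, (-19*15 - -3*-20)=-345, (-3*11 - -9*15)=102, (-9*-36 - -35*11)=709; twice the area = |482| = 482; area = 241; answer 241
Part 2: Y1 = 241; threaded value p + q = 242; r = 5; total draws C(9,4) = 126; favorable C(4,1)*C(5,3) = 40; P = 20/63; answer 20/63

20/63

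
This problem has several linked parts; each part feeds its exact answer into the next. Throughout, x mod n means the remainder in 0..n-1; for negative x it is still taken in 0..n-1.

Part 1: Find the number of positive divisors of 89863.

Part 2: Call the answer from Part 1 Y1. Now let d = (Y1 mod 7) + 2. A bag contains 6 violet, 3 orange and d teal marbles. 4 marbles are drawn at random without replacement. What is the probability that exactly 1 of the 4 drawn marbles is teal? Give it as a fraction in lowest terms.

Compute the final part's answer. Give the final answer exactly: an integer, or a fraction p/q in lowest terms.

24/65

Part 1: 89863 = 73 * 1231; number of divisors = (1+1) * (1+1) = 4; answer 4
Part 2: Y1 = 4; d = 6; total draws C(15,4) = 1365; favorable C(6,1)*C(9,3) = 504; P = 24/65; answer 24/65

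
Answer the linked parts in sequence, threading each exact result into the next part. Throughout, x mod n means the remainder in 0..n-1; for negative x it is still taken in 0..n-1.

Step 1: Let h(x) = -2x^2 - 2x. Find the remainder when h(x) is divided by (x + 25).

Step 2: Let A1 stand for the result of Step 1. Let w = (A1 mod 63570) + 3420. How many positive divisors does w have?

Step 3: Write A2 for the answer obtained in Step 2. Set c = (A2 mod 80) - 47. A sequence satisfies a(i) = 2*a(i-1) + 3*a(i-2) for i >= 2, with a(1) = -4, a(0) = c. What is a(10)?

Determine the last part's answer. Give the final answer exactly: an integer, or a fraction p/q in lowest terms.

-44285

Step 1: remainder = value at the root: -2*(-25)^2 - 2*(-25)^1 = (-1250) + (50) = -1200; answer -1200
Step 2: A1 = -1200; w = 65790; 65790 = 2 * 3^2 * 5 * 17 * 43; number of divisors = (1+1) * (2+1) * (1+1) * (1+1) * (1+1) = 48; answer 48
Step 3: A2 = 48; c = 1; a(2) = 2*(-4) + 3*(1) = -5; iterating: a(2)=-5, a(3)=-22, a(4)=-59, a(5)=-184, a(6)=-545, a(7)=-1642, a(8)=-4919, a(9)=-14764, a(10)=-44285; answer -44285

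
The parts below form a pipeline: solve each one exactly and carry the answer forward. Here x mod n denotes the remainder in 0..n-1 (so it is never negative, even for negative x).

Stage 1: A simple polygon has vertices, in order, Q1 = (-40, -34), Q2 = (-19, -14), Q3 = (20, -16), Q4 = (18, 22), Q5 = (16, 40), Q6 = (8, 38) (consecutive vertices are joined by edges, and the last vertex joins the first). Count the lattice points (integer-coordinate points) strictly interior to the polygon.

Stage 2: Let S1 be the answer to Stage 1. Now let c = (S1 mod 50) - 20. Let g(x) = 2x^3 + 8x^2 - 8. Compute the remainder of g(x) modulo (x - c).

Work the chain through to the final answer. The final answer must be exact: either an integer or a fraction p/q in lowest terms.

-12808

Stage 1: cross terms: (-40*-14 - -19*-34)=-86, (-19*-16 - 20*-14)=584, (20*22 - 18*-16)=728, (18*40 - 16*22)=368, (16*38 - 8*40)=288, (8*-34 - -40*38)=1248; twice the area = |3130| = 3130; area = 1565; boundary points = 1 + 1 + 2 + 2 + 2 + 24 = 32; strictly interior points = area - boundary/2 + 1 = 1550; answer 1550
Stage 2: S1 = 1550; c = -20; remainder = value at the root: 2*(-20)^3 + 8*(-20)^2 - 8 = (-16000) + (3200) + (-8) = -12808; answer -12808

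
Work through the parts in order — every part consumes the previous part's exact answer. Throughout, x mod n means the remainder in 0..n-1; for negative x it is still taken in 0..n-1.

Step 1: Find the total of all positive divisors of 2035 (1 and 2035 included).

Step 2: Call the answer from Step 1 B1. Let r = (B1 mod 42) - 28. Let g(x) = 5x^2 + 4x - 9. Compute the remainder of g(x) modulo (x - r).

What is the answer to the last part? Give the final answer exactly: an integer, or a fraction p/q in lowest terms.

Step 1: 2035 = 5 * 11 * 37; sigma = (1 + 5) * (1 + 11) * (1 + 37) = 6 * 12 * 38 = 2736; answer 2736
Step 2: B1 = 2736; r = -22; remainder = value at the root: 5*(-22)^2 + 4*(-22)^1 - 9 = (2420) + (-88) + (-9) = 2323; answer 2323

2323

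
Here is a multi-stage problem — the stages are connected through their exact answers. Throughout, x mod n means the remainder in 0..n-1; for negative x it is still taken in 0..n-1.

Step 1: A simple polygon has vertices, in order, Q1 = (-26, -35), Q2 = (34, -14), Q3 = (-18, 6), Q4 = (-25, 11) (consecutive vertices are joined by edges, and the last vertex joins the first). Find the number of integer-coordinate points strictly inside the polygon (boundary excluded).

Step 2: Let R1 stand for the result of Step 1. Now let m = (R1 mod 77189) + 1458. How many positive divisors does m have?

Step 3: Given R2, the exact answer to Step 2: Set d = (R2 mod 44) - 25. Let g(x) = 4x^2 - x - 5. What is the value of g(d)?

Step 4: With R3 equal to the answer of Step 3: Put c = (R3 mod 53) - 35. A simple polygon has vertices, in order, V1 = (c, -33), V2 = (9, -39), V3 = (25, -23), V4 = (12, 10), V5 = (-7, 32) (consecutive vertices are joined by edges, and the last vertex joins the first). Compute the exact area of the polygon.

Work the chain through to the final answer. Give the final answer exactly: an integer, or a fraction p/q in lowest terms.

1422

Step 1: cross terms: (-26*-14 - 34*-35)=1554, (34*6 - -18*-14)=-48, (-18*11 - -25*6)=-48, (-25*-35 - -26*11)=1161; twice the area = |2619| = 2619; area = 2619/2; boundary points = 3 + 4 + 1 + 1 = 9; strictly interior points = area - boundary/2 + 1 = 1306; answer 1306
Step 2: R1 = 1306; m = 2764; 2764 = 2^2 * 691; number of divisors = (2+1) * (1+1) = 6; answer 6
Step 3: R2 = 6; d = -19; 4*(-19)^2 - 1*(-19)^1 - 5 = (1444) + (19) + (-5) = 1458; answer 1458
Step 4: R3 = 1458; c = -8; cross terms: (-8*-39 - 9*-33)=609, (9*-23 - 25*-39)=768, (25*10 - 12*-23)=526, (12*32 - -7*10)=454, (-7*-33 - -8*32)=487; twice the area = |2844| = 2844; area = 1422; answer 1422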